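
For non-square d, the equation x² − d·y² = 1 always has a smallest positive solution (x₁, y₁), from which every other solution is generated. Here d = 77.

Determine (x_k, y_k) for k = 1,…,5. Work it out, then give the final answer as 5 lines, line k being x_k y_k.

√77 → a₀=8, period (1,3,2,3,1,16); ℓ=6 even so k=5
step 0: (8, 1)  from 8·(1,0) + (0,1)
…
step 2: (35, 4)  from 3·(9,1) + (8,1)
…
step 4: (272, 31)  from 3·(79,9) + (35,4)
step 5: (351, 40)  from 1·(272,31) + (79,9)
(x₁, y₁) = (351, 40);  351² − 77·40² = 1 ✓
k=2:  x_2 = 351·351+77·40·40 = 246401,  y_2 = 351·40+40·351 = 28080
k=3:  x_3 = 351·246401+77·40·28080 = 172973151,  y_3 = 351·28080+40·246401 = 19712120
k=4:  x_4 = 351·172973151+77·40·19712120 = 121426905601,  y_4 = 351·19712120+40·172973151 = 13837880160
k=5:  x_5 = 351·121426905601+77·40·13837880160 = 85241514758751,  y_5 = 351·13837880160+40·121426905601 = 9714172160200

351 40
246401 28080
172973151 19712120
121426905601 13837880160
85241514758751 9714172160200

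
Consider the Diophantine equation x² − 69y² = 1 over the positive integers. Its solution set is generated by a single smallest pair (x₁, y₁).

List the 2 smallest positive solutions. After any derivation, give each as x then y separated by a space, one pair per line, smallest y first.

7775 936
120901249 14554800

d=69: √d = [8; 3,3,1,4,1,3,3,16] (ℓ=8, even), read p_7/q_7
i=0: a=8 ⇒ p=8, q=1
i=1: a=3 ⇒ p=25, q=3
i=2: a=3 ⇒ p=83, q=10
…
i=4: a=4 ⇒ p=515, q=62
…
i=6: a=3 ⇒ p=2384, q=287
i=7: a=3 ⇒ p=7775, q=936
(x₁, y₁) = (7775, 936);  7775² − 69·936² = 1 ✓
(x_2, y_2) = (7775·7775 + 69·936·936, 7775·936 + 936·7775) = (120901249, 14554800)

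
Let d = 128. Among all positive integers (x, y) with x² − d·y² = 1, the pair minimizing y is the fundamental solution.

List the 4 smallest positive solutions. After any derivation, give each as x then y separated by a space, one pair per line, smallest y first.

577 51
665857 58854
768398401 67917465
886731088897 78376695756

√128 = [11; 3,5,3,22, …], period ℓ=4 (even) → k=3
k=0  a_k=11  p_k/q_k = 11/1
…
k=2  a_k=5  p_k/q_k = 181/16
k=3  a_k=3  p_k/q_k = 577/51
(x₁, y₁) = (577, 51);  577² − 128·51² = 1 ✓
k=2:  x_2 = 577·577+128·51·51 = 665857,  y_2 = 577·51+51·577 = 58854
k=3:  x_3 = 577·665857+128·51·58854 = 768398401,  y_3 = 577·58854+51·665857 = 67917465
k=4:  x_4 = 577·768398401+128·51·67917465 = 886731088897,  y_4 = 577·67917465+51·768398401 = 78376695756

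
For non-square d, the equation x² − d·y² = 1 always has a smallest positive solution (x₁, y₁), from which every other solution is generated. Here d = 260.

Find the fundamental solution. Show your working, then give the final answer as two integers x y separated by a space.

√260 = [16; 8,32, …], period ℓ=2 (even) → k=1
k=0  a_k=16  p_k/q_k = 16/1
k=1  a_k=8  p_k/q_k = 129/8
→ (129, 8).  Check: 129²=16641, 260·8²=16640, difference 1.

129 8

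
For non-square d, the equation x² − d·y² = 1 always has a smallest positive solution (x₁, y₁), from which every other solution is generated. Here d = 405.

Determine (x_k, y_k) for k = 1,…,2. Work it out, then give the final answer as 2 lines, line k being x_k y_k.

[20; 8,40] for √405; ℓ=2 ⇒ convergent index 1
k=0  a_k=20  p_k/q_k = 20/1
k=1  a_k=8  p_k/q_k = 161/8
fundamental: x₁=161, y₁=8  (since 25921 − 405·64 = 1)
(161+8√405)^2 = 51841 + 2576√405

161 8
51841 2576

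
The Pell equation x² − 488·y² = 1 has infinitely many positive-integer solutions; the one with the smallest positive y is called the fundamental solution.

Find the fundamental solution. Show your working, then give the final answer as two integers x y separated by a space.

243 11

√488 → a₀=22, period (11,44); ℓ=2 even so k=1
i=0: a=22 ⇒ p=22, q=1
i=1: a=11 ⇒ p=243, q=11
(x₁, y₁) = (243, 11);  243² − 488·11² = 1 ✓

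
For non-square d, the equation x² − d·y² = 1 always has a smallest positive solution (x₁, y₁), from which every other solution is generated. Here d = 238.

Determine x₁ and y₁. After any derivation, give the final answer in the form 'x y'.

d=238: √d = [15; 2,2,1,14,1,2,2,30] (ℓ=8, even), read p_7/q_7
step 0: (15, 1)  from 15·(1,0) + (0,1)
…
step 4: (1589, 103)  from 14·(108,7) + (77,5)
step 5: (1697, 110)  from 1·(1589,103) + (108,7)
step 6: (4983, 323)  from 2·(1697,110) + (1589,103)
step 7: (11663, 756)  from 2·(4983,323) + (1697,110)
fundamental: x₁=11663, y₁=756  (since 136025569 − 238·571536 = 1)

11663 756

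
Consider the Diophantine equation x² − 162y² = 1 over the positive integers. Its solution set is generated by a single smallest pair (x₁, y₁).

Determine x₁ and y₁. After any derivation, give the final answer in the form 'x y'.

√162 → a₀=12, period (1,2,1,2,12,2,1,2,1,24); ℓ=10 even so k=9
i=0: a=12 ⇒ p=12, q=1
…
i=4: a=2 ⇒ p=140, q=11
…
i=6: a=2 ⇒ p=3602, q=283
…
i=8: a=2 ⇒ p=14268, q=1121
i=9: a=1 ⇒ p=19601, q=1540
fundamental: x₁=19601, y₁=1540  (since 384199201 − 162·2371600 = 1)

19601 1540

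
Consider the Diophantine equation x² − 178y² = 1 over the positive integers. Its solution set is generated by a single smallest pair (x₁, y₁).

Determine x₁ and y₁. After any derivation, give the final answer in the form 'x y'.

[13; 2,1,12,1,2,26] for √178; ℓ=6 ⇒ convergent index 5
a_0=13:  p_0=13·1+0=13,  q_0=13·0+1=1
a_1=2:  p_1=2·13+1=27,  q_1=2·1+0=2
a_2=1:  p_2=1·27+13=40,  q_2=1·2+1=3
…
a_4=1:  p_4=1·507+40=547,  q_4=1·38+3=41
a_5=2:  p_5=2·547+507=1601,  q_5=2·41+38=120
→ (1601, 120).  Check: 1601²=2563201, 178·120²=2563200, difference 1.

1601 120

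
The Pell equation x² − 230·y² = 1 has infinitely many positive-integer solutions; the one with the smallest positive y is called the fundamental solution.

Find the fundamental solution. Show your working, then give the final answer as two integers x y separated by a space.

91 6

√230 = [15; 6,30, …], period ℓ=2 (even) → k=1
i=0: a=15 ⇒ p=15, q=1
i=1: a=6 ⇒ p=91, q=6
→ (91, 6).  Check: 91²=8281, 230·6²=8280, difference 1.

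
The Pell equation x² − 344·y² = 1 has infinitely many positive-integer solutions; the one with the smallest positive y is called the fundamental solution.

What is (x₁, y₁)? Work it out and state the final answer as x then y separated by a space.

10405 561

√344 = [18; 1,1,4,1,3,1,4,1,1,36, …], period ℓ=10 (even) → k=9
k=0  a_k=18  p_k/q_k = 18/1
…
k=2  a_k=1  p_k/q_k = 37/2
k=3  a_k=4  p_k/q_k = 167/9
k=4  a_k=1  p_k/q_k = 204/11
k=5  a_k=3  p_k/q_k = 779/42
k=6  a_k=1  p_k/q_k = 983/53
k=7  a_k=4  p_k/q_k = 4711/254
k=8  a_k=1  p_k/q_k = 5694/307
k=9  a_k=1  p_k/q_k = 10405/561
fundamental: x₁=10405, y₁=561  (since 108264025 − 344·314721 = 1)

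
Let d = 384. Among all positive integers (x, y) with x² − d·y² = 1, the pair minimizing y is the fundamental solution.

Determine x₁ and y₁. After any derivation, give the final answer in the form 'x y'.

[19; 1,1,2,9,2,1,1,38] for √384; ℓ=8 ⇒ convergent index 7
i=0: a=19 ⇒ p=19, q=1
i=1: a=1 ⇒ p=20, q=1
i=2: a=1 ⇒ p=39, q=2
i=3: a=2 ⇒ p=98, q=5
i=4: a=9 ⇒ p=921, q=47
i=5: a=2 ⇒ p=1940, q=99
i=6: a=1 ⇒ p=2861, q=146
i=7: a=1 ⇒ p=4801, q=245
(x₁, y₁) = (4801, 245);  4801² − 384·245² = 1 ✓

4801 245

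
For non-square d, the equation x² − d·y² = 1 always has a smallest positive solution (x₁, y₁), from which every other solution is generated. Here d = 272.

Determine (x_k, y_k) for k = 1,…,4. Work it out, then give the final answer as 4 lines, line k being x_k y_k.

√272 = [16; 2,32, …], period ℓ=2 (even) → k=1
k=0  a_k=16  p_k/q_k = 16/1
k=1  a_k=2  p_k/q_k = 33/2
(x₁, y₁) = (33, 2);  33² − 272·2² = 1 ✓
n=2: (33,2)∘(33,2) = (33·33+272·2·2, 33·2+2·33) = (2177,132)
n=3: (2177,132)∘(33,2) = (33·2177+272·2·132, 33·132+2·2177) = (143649,8710)
n=4: (143649,8710)∘(33,2) = (33·143649+272·2·8710, 33·8710+2·143649) = (9478657,574728)

33 2
2177 132
143649 8710
9478657 574728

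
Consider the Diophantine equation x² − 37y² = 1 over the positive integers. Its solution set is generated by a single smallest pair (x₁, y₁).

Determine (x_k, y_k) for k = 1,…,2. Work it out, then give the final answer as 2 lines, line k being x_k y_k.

√37 → a₀=6, period (12); ℓ=1 odd so k=1
step 0: (6, 1)  from 6·(1,0) + (0,1)
step 1: (73, 12)  from 12·(6,1) + (1,0)
fundamental: x₁=73, y₁=12  (since 5329 − 37·144 = 1)
(x_2, y_2) = (73·73 + 37·12·12, 73·12 + 12·73) = (10657, 1752)

73 12
10657 1752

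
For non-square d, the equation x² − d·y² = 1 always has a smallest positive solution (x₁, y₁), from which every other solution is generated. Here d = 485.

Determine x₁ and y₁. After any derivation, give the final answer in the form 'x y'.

969 44

√485 = [22; 44, …], period ℓ=1 (odd) → k=1
k=0  a_k=22  p_k/q_k = 22/1
k=1  a_k=44  p_k/q_k = 969/44
→ (969, 44).  Check: 969²=938961, 485·44²=938960, difference 1.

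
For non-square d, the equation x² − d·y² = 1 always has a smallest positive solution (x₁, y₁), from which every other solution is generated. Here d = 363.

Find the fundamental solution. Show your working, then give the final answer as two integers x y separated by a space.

362 19

d=363: √d = [19; 19,38] (ℓ=2, even), read p_1/q_1
a_0=19:  p_0=19·1+0=19,  q_0=19·0+1=1
a_1=19:  p_1=19·19+1=362,  q_1=19·1+0=19
fundamental: x₁=362, y₁=19  (since 131044 − 363·361 = 1)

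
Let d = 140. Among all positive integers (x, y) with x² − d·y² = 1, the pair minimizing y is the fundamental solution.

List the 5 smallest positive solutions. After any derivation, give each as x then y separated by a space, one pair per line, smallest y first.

[11; 1,4,1,22] for √140; ℓ=4 ⇒ convergent index 3
i=0: a=11 ⇒ p=11, q=1
…
i=2: a=4 ⇒ p=59, q=5
i=3: a=1 ⇒ p=71, q=6
fundamental: x₁=71, y₁=6  (since 5041 − 140·36 = 1)
k=2:  x_2 = 71·71+140·6·6 = 10081,  y_2 = 71·6+6·71 = 852
k=3:  x_3 = 71·10081+140·6·852 = 1431431,  y_3 = 71·852+6·10081 = 120978
k=4:  x_4 = 71·1431431+140·6·120978 = 203253121,  y_4 = 71·120978+6·1431431 = 17178024
k=5:  x_5 = 71·203253121+140·6·17178024 = 28860511751,  y_5 = 71·17178024+6·203253121 = 2439158430

71 6
10081 852
1431431 120978
203253121 17178024
28860511751 2439158430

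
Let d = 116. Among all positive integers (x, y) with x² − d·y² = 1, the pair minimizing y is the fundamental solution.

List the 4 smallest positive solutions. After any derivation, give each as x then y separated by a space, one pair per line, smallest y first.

d=116: √d = [10; 1,3,2,1,4,1,2,3,1,20] (ℓ=10, even), read p_9/q_9
i=0: a=10 ⇒ p=10, q=1
i=1: a=1 ⇒ p=11, q=1
…
i=7: a=2 ⇒ p=2251, q=209
i=8: a=3 ⇒ p=7550, q=701
i=9: a=1 ⇒ p=9801, q=910
(x₁, y₁) = (9801, 910);  9801² − 116·910² = 1 ✓
n=2: (9801,910)∘(9801,910) = (9801·9801+116·910·910, 9801·910+910·9801) = (192119201,17837820)
n=3: (192119201,17837820)∘(9801,910) = (9801·192119201+116·910·17837820, 9801·17837820+910·192119201) = (3765920568201,349656946730)
n=4: (3765920568201,349656946730)∘(9801,910) = (9801·3765920568201+116·910·349656946730, 9801·349656946730+910·3765920568201) = (73819574785756801,6853975451963640)

9801 910
192119201 17837820
3765920568201 349656946730
73819574785756801 6853975451963640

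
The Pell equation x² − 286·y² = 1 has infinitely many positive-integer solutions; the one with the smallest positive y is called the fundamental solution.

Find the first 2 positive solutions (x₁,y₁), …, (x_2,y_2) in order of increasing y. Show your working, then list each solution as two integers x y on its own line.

561835 33222
631317134449 37330564740

[16; 1,10,3,3,2,3,3,10,1,32] for √286; ℓ=10 ⇒ convergent index 9
a_0=16:  p_0=16·1+0=16,  q_0=16·0+1=1
a_1=1:  p_1=1·16+1=17,  q_1=1·1+0=1
…
a_3=3:  p_3=3·186+17=575,  q_3=3·11+1=34
…
a_5=2:  p_5=2·1911+575=4397,  q_5=2·113+34=260
a_6=3:  p_6=3·4397+1911=15102,  q_6=3·260+113=893
…
a_8=10:  p_8=10·49703+15102=512132,  q_8=10·2939+893=30283
a_9=1:  p_9=1·512132+49703=561835,  q_9=1·30283+2939=33222
→ (561835, 33222).  Check: 561835²=315658567225, 286·33222²=315658567224, difference 1.
k=2:  x_2 = 561835·561835+286·33222·33222 = 631317134449,  y_2 = 561835·33222+33222·561835 = 37330564740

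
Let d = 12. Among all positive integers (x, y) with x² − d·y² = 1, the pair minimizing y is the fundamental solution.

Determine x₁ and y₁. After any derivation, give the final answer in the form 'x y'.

d=12: √d = [3; 2,6] (ℓ=2, even), read p_1/q_1
step 0: (3, 1)  from 3·(1,0) + (0,1)
step 1: (7, 2)  from 2·(3,1) + (1,0)
→ (7, 2).  Check: 7²=49, 12·2²=48, difference 1.

7 2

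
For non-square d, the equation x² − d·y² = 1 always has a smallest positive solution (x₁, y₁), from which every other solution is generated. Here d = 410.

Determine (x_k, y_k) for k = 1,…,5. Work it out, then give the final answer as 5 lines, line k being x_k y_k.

81 4
13121 648
2125521 104972
344321281 17004816
55777922001 2754675220

[20; 4,40] for √410; ℓ=2 ⇒ convergent index 1
a_0=20:  p_0=20·1+0=20,  q_0=20·0+1=1
a_1=4:  p_1=4·20+1=81,  q_1=4·1+0=4
(x₁, y₁) = (81, 4);  81² − 410·4² = 1 ✓
(x_2, y_2) = (81·81 + 410·4·4, 81·4 + 4·81) = (13121, 648)
(x_3, y_3) = (81·13121 + 410·4·648, 81·648 + 4·13121) = (2125521, 104972)
(x_4, y_4) = (81·2125521 + 410·4·104972, 81·104972 + 4·2125521) = (344321281, 17004816)
(x_5, y_5) = (81·344321281 + 410·4·17004816, 81·17004816 + 4·344321281) = (55777922001, 2754675220)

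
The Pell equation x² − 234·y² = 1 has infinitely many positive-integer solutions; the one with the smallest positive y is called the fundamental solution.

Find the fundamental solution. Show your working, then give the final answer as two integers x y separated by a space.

5201 340

√234 = [15; 3,2,1,2,1,2,3,30, …], period ℓ=8 (even) → k=7
a_0=15:  p_0=15·1+0=15,  q_0=15·0+1=1
a_1=3:  p_1=3·15+1=46,  q_1=3·1+0=3
…
a_3=1:  p_3=1·107+46=153,  q_3=1·7+3=10
…
a_6=2:  p_6=2·566+413=1545,  q_6=2·37+27=101
a_7=3:  p_7=3·1545+566=5201,  q_7=3·101+37=340
(x₁, y₁) = (5201, 340);  5201² − 234·340² = 1 ✓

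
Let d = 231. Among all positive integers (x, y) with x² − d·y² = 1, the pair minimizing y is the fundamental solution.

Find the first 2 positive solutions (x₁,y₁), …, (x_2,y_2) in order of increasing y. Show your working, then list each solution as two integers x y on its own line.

√231 = [15; 5,30, …], period ℓ=2 (even) → k=1
k=0  a_k=15  p_k/q_k = 15/1
k=1  a_k=5  p_k/q_k = 76/5
→ (76, 5).  Check: 76²=5776, 231·5²=5775, difference 1.
n=2: (76,5)∘(76,5) = (76·76+231·5·5, 76·5+5·76) = (11551,760)

76 5
11551 760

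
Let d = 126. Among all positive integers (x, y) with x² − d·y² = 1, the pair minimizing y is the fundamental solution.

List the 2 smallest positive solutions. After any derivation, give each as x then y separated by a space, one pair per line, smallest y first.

449 40
403201 35920

√126 → a₀=11, period (4,2,4,22); ℓ=4 even so k=3
i=0: a=11 ⇒ p=11, q=1
…
i=2: a=2 ⇒ p=101, q=9
i=3: a=4 ⇒ p=449, q=40
→ (449, 40).  Check: 449²=201601, 126·40²=201600, difference 1.
(449+40√126)^2 = 403201 + 35920√126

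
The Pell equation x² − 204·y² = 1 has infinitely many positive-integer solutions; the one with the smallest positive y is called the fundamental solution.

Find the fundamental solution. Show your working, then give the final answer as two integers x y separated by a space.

4999 350

[14; 3,1,1,6,1,1,3,28] for √204; ℓ=8 ⇒ convergent index 7
k=0  a_k=14  p_k/q_k = 14/1
…
k=2  a_k=1  p_k/q_k = 57/4
k=3  a_k=1  p_k/q_k = 100/7
…
k=5  a_k=1  p_k/q_k = 757/53
k=6  a_k=1  p_k/q_k = 1414/99
k=7  a_k=3  p_k/q_k = 4999/350
→ (4999, 350).  Check: 4999²=24990001, 204·350²=24990000, difference 1.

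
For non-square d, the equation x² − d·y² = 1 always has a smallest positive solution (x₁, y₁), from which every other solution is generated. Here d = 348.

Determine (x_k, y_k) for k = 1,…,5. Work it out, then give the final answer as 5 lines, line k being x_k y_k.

√348 = [18; 1,1,1,8,1,1,1,36, …], period ℓ=8 (even) → k=7
step 0: (18, 1)  from 18·(1,0) + (0,1)
…
step 4: (485, 26)  from 8·(56,3) + (37,2)
…
step 6: (1026, 55)  from 1·(541,29) + (485,26)
step 7: (1567, 84)  from 1·(1026,55) + (541,29)
fundamental: x₁=1567, y₁=84  (since 2455489 − 348·7056 = 1)
(x_2, y_2) = (1567·1567 + 348·84·84, 1567·84 + 84·1567) = (4910977, 263256)
(x_3, y_3) = (1567·4910977 + 348·84·263256, 1567·263256 + 84·4910977) = (15391000351, 825044220)
(x_4, y_4) = (1567·15391000351 + 348·84·825044220, 1567·825044220 + 84·15391000351) = (48235390189057, 2585688322224)
(x_5, y_5) = (1567·48235390189057 + 348·84·2585688322224, 1567·2585688322224 + 84·48235390189057) = (151169697461504287, 8103546376805796)

1567 84
4910977 263256
15391000351 825044220
48235390189057 2585688322224
151169697461504287 8103546376805796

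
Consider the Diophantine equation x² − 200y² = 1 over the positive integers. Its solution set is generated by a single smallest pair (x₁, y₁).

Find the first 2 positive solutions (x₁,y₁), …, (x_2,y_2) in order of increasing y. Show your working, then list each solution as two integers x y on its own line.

99 7
19601 1386

[14; 7,28] for √200; ℓ=2 ⇒ convergent index 1
step 0: (14, 1)  from 14·(1,0) + (0,1)
step 1: (99, 7)  from 7·(14,1) + (1,0)
fundamental: x₁=99, y₁=7  (since 9801 − 200·49 = 1)
n=2: (99,7)∘(99,7) = (99·99+200·7·7, 99·7+7·99) = (19601,1386)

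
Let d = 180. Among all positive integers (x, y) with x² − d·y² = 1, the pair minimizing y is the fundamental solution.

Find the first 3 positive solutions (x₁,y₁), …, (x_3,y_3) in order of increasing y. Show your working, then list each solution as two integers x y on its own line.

√180 = [13; 2,2,2,26, …], period ℓ=4 (even) → k=3
i=0: a=13 ⇒ p=13, q=1
i=1: a=2 ⇒ p=27, q=2
i=2: a=2 ⇒ p=67, q=5
i=3: a=2 ⇒ p=161, q=12
(x₁, y₁) = (161, 12);  161² − 180·12² = 1 ✓
k=2:  x_2 = 161·161+180·12·12 = 51841,  y_2 = 161·12+12·161 = 3864
k=3:  x_3 = 161·51841+180·12·3864 = 16692641,  y_3 = 161·3864+12·51841 = 1244196

161 12
51841 3864
16692641 1244196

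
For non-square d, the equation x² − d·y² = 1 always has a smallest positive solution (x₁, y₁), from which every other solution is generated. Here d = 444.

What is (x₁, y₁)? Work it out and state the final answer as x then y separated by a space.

295 14

√444 = [21; 14,42, …], period ℓ=2 (even) → k=1
i=0: a=21 ⇒ p=21, q=1
i=1: a=14 ⇒ p=295, q=14
→ (295, 14).  Check: 295²=87025, 444·14²=87024, difference 1.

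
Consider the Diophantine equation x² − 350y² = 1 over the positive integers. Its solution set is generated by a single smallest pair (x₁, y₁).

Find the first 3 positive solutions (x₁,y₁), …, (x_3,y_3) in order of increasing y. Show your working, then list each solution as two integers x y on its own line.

d=350: √d = [18; 1,2,2,2,1,36] (ℓ=6, even), read p_5/q_5
a_0=18:  p_0=18·1+0=18,  q_0=18·0+1=1
a_1=1:  p_1=1·18+1=19,  q_1=1·1+0=1
a_2=2:  p_2=2·19+18=56,  q_2=2·1+1=3
a_3=2:  p_3=2·56+19=131,  q_3=2·3+1=7
a_4=2:  p_4=2·131+56=318,  q_4=2·7+3=17
a_5=1:  p_5=1·318+131=449,  q_5=1·17+7=24
fundamental: x₁=449, y₁=24  (since 201601 − 350·576 = 1)
n=2: (449,24)∘(449,24) = (449·449+350·24·24, 449·24+24·449) = (403201,21552)
n=3: (403201,21552)∘(449,24) = (449·403201+350·24·21552, 449·21552+24·403201) = (362074049,19353672)

449 24
403201 21552
362074049 19353672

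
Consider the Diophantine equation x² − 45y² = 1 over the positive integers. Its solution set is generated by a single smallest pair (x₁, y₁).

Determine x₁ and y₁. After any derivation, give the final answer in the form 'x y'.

161 24

[6; 1,2,2,2,1,12] for √45; ℓ=6 ⇒ convergent index 5
a_0=6:  p_0=6·1+0=6,  q_0=6·0+1=1
…
a_3=2:  p_3=2·20+7=47,  q_3=2·3+1=7
a_4=2:  p_4=2·47+20=114,  q_4=2·7+3=17
a_5=1:  p_5=1·114+47=161,  q_5=1·17+7=24
→ (161, 24).  Check: 161²=25921, 45·24²=25920, difference 1.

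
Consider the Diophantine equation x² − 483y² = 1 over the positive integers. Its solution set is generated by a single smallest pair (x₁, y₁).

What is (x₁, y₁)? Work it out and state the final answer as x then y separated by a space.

[21; 1,42] for √483; ℓ=2 ⇒ convergent index 1
k=0  a_k=21  p_k/q_k = 21/1
k=1  a_k=1  p_k/q_k = 22/1
fundamental: x₁=22, y₁=1  (since 484 − 483·1 = 1)

22 1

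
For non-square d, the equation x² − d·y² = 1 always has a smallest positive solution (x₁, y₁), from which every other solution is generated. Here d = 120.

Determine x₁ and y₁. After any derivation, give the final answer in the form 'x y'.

d=120: √d = [10; 1,20] (ℓ=2, even), read p_1/q_1
i=0: a=10 ⇒ p=10, q=1
i=1: a=1 ⇒ p=11, q=1
fundamental: x₁=11, y₁=1  (since 121 − 120·1 = 1)

11 1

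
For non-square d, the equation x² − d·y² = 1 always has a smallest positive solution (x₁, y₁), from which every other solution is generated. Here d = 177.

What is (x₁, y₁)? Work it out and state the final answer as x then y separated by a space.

62423 4692

d=177: √d = [13; 3,3,2,8,2,3,3,26] (ℓ=8, even), read p_7/q_7
i=0: a=13 ⇒ p=13, q=1
i=1: a=3 ⇒ p=40, q=3
…
i=3: a=2 ⇒ p=306, q=23
i=4: a=8 ⇒ p=2581, q=194
i=5: a=2 ⇒ p=5468, q=411
i=6: a=3 ⇒ p=18985, q=1427
i=7: a=3 ⇒ p=62423, q=4692
→ (62423, 4692).  Check: 62423²=3896630929, 177·4692²=3896630928, difference 1.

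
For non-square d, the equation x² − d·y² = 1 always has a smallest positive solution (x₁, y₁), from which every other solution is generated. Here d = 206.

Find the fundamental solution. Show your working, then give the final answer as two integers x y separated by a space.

59535 4148

√206 → a₀=14, period (2,1,5,14,5,1,2,28); ℓ=8 even so k=7
step 0: (14, 1)  from 14·(1,0) + (0,1)
step 1: (29, 2)  from 2·(14,1) + (1,0)
step 2: (43, 3)  from 1·(29,2) + (14,1)
step 3: (244, 17)  from 5·(43,3) + (29,2)
…
step 5: (17539, 1222)  from 5·(3459,241) + (244,17)
step 6: (20998, 1463)  from 1·(17539,1222) + (3459,241)
step 7: (59535, 4148)  from 2·(20998,1463) + (17539,1222)
fundamental: x₁=59535, y₁=4148  (since 3544416225 − 206·17205904 = 1)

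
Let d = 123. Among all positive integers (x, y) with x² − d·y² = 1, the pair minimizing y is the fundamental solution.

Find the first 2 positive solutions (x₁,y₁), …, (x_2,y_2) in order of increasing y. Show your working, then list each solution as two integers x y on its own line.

√123 = [11; 11,22, …], period ℓ=2 (even) → k=1
i=0: a=11 ⇒ p=11, q=1
i=1: a=11 ⇒ p=122, q=11
fundamental: x₁=122, y₁=11  (since 14884 − 123·121 = 1)
(x_2, y_2) = (122·122 + 123·11·11, 122·11 + 11·122) = (29767, 2684)

122 11
29767 2684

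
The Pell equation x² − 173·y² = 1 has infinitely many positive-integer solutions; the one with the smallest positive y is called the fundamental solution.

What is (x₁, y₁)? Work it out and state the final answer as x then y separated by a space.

2499849 190060

√173 → a₀=13, period (6,1,1,6,26); ℓ=5 odd so k=9
i=0: a=13 ⇒ p=13, q=1
i=1: a=6 ⇒ p=79, q=6
…
i=8: a=1 ⇒ p=382343, q=29069
i=9: a=6 ⇒ p=2499849, q=190060
→ (2499849, 190060).  Check: 2499849²=6249245022801, 173·190060²=6249245022800, difference 1.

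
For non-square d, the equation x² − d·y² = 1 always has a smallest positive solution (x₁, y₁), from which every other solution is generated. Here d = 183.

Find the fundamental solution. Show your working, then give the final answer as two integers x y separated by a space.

√183 = [13; 1,1,8,1,1,26, …], period ℓ=6 (even) → k=5
a_0=13:  p_0=13·1+0=13,  q_0=13·0+1=1
…
a_2=1:  p_2=1·14+13=27,  q_2=1·1+1=2
…
a_4=1:  p_4=1·230+27=257,  q_4=1·17+2=19
a_5=1:  p_5=1·257+230=487,  q_5=1·19+17=36
fundamental: x₁=487, y₁=36  (since 237169 − 183·1296 = 1)

487 36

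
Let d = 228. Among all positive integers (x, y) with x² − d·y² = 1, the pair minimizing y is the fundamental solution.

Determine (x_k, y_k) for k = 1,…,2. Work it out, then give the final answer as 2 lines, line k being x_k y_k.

151 10
45601 3020

d=228: √d = [15; 10,30] (ℓ=2, even), read p_1/q_1
a_0=15:  p_0=15·1+0=15,  q_0=15·0+1=1
a_1=10:  p_1=10·15+1=151,  q_1=10·1+0=10
(x₁, y₁) = (151, 10);  151² − 228·10² = 1 ✓
(x_2, y_2) = (151·151 + 228·10·10, 151·10 + 10·151) = (45601, 3020)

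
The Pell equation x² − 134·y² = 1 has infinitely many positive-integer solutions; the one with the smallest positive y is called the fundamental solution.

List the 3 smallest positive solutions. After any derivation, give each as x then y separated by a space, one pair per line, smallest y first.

√134 = [11; 1,1,2,1,3,…,1,1,22, …], period ℓ=14 (even) → k=13
i=0: a=11 ⇒ p=11, q=1
…
i=2: a=1 ⇒ p=23, q=2
i=3: a=2 ⇒ p=58, q=5
i=4: a=1 ⇒ p=81, q=7
…
i=7: a=10 ⇒ p=4121, q=356
i=8: a=1 ⇒ p=4503, q=389
…
i=10: a=1 ⇒ p=22133, q=1912
…
i=12: a=1 ⇒ p=84029, q=7259
i=13: a=1 ⇒ p=145925, q=12606
→ (145925, 12606).  Check: 145925²=21294105625, 134·12606²=21294105624, difference 1.
(145925+12606√134)^2 = 42588211249 + 3679061100√134
(145925+12606√134)^3 = 12429369452874725 + 1073733982022394√134

145925 12606
42588211249 3679061100
12429369452874725 1073733982022394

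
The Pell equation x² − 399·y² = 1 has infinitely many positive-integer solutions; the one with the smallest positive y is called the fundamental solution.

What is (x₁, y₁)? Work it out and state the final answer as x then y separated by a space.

20 1

[19; 1,38] for √399; ℓ=2 ⇒ convergent index 1
step 0: (19, 1)  from 19·(1,0) + (0,1)
step 1: (20, 1)  from 1·(19,1) + (1,0)
fundamental: x₁=20, y₁=1  (since 400 − 399·1 = 1)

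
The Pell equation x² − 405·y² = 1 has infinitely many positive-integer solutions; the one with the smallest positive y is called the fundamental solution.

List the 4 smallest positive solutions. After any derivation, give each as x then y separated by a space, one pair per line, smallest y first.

[20; 8,40] for √405; ℓ=2 ⇒ convergent index 1
step 0: (20, 1)  from 20·(1,0) + (0,1)
step 1: (161, 8)  from 8·(20,1) + (1,0)
→ (161, 8).  Check: 161²=25921, 405·8²=25920, difference 1.
k=2:  x_2 = 161·161+405·8·8 = 51841,  y_2 = 161·8+8·161 = 2576
k=3:  x_3 = 161·51841+405·8·2576 = 16692641,  y_3 = 161·2576+8·51841 = 829464
k=4:  x_4 = 161·16692641+405·8·829464 = 5374978561,  y_4 = 161·829464+8·16692641 = 267084832

161 8
51841 2576
16692641 829464
5374978561 267084832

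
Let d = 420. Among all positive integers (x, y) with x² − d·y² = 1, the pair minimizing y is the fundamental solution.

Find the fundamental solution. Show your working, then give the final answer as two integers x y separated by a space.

41 2

√420 → a₀=20, period (2,40); ℓ=2 even so k=1
step 0: (20, 1)  from 20·(1,0) + (0,1)
step 1: (41, 2)  from 2·(20,1) + (1,0)
fundamental: x₁=41, y₁=2  (since 1681 − 420·4 = 1)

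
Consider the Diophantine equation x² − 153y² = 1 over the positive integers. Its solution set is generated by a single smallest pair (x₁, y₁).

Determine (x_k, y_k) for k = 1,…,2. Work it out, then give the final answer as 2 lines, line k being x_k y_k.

d=153: √d = [12; 2,1,2,2,2,1,2,24] (ℓ=8, even), read p_7/q_7
step 0: (12, 1)  from 12·(1,0) + (0,1)
step 1: (25, 2)  from 2·(12,1) + (1,0)
…
step 3: (99, 8)  from 2·(37,3) + (25,2)
…
step 5: (569, 46)  from 2·(235,19) + (99,8)
step 6: (804, 65)  from 1·(569,46) + (235,19)
step 7: (2177, 176)  from 2·(804,65) + (569,46)
(x₁, y₁) = (2177, 176);  2177² − 153·176² = 1 ✓
k=2:  x_2 = 2177·2177+153·176·176 = 9478657,  y_2 = 2177·176+176·2177 = 766304

2177 176
9478657 766304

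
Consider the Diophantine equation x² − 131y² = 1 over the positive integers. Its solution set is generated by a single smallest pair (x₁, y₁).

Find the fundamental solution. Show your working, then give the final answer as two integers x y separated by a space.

10610 927

[11; 2,4,11,4,2,22] for √131; ℓ=6 ⇒ convergent index 5
a_0=11:  p_0=11·1+0=11,  q_0=11·0+1=1
…
a_4=4:  p_4=4·1156+103=4727,  q_4=4·101+9=413
a_5=2:  p_5=2·4727+1156=10610,  q_5=2·413+101=927
(x₁, y₁) = (10610, 927);  10610² − 131·927² = 1 ✓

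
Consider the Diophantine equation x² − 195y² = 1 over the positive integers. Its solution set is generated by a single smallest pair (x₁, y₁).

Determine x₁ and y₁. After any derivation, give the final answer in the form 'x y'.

14 1

[13; 1,26] for √195; ℓ=2 ⇒ convergent index 1
k=0  a_k=13  p_k/q_k = 13/1
k=1  a_k=1  p_k/q_k = 14/1
fundamental: x₁=14, y₁=1  (since 196 − 195·1 = 1)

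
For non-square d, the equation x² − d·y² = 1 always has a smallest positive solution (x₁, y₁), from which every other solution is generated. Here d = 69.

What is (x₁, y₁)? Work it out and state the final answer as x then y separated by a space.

√69 → a₀=8, period (3,3,1,4,1,3,3,16); ℓ=8 even so k=7
a_0=8:  p_0=8·1+0=8,  q_0=8·0+1=1
a_1=3:  p_1=3·8+1=25,  q_1=3·1+0=3
…
a_3=1:  p_3=1·83+25=108,  q_3=1·10+3=13
a_4=4:  p_4=4·108+83=515,  q_4=4·13+10=62
a_5=1:  p_5=1·515+108=623,  q_5=1·62+13=75
a_6=3:  p_6=3·623+515=2384,  q_6=3·75+62=287
a_7=3:  p_7=3·2384+623=7775,  q_7=3·287+75=936
fundamental: x₁=7775, y₁=936  (since 60450625 − 69·876096 = 1)

7775 936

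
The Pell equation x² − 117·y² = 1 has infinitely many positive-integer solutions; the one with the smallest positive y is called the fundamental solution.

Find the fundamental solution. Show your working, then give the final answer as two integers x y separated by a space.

649 60

√117 = [10; 1,4,2,4,1,20, …], period ℓ=6 (even) → k=5
k=0  a_k=10  p_k/q_k = 10/1
…
k=3  a_k=2  p_k/q_k = 119/11
k=4  a_k=4  p_k/q_k = 530/49
k=5  a_k=1  p_k/q_k = 649/60
→ (649, 60).  Check: 649²=421201, 117·60²=421200, difference 1.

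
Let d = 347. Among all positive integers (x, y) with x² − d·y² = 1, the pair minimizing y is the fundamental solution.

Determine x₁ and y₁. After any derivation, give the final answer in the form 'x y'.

641602 34443

√347 → a₀=18, period (1,1,1,2,4,…,1,1,36); ℓ=14 even so k=13
a_0=18:  p_0=18·1+0=18,  q_0=18·0+1=1
a_1=1:  p_1=1·18+1=19,  q_1=1·1+0=1
…
a_3=1:  p_3=1·37+19=56,  q_3=1·2+1=3
…
a_5=4:  p_5=4·149+56=652,  q_5=4·8+3=35
…
a_7=17:  p_7=17·801+652=14269,  q_7=17·43+35=766
…
a_10=2:  p_10=2·74549+15070=164168,  q_10=2·4002+809=8813
a_11=1:  p_11=1·164168+74549=238717,  q_11=1·8813+4002=12815
a_12=1:  p_12=1·238717+164168=402885,  q_12=1·12815+8813=21628
a_13=1:  p_13=1·402885+238717=641602,  q_13=1·21628+12815=34443
fundamental: x₁=641602, y₁=34443  (since 411653126404 − 347·1186320249 = 1)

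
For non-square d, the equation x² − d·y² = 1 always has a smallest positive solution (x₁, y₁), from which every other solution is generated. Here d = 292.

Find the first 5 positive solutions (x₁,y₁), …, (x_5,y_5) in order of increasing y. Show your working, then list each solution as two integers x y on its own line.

√292 = [17; 11,2,1,3,8,3,1,2,11,34, …], period ℓ=10 (even) → k=9
a_0=17:  p_0=17·1+0=17,  q_0=17·0+1=1
…
a_2=2:  p_2=2·188+17=393,  q_2=2·11+1=23
a_3=1:  p_3=1·393+188=581,  q_3=1·23+11=34
…
a_6=3:  p_6=3·17669+2136=55143,  q_6=3·1034+125=3227
a_7=1:  p_7=1·55143+17669=72812,  q_7=1·3227+1034=4261
a_8=2:  p_8=2·72812+55143=200767,  q_8=2·4261+3227=11749
a_9=11:  p_9=11·200767+72812=2281249,  q_9=11·11749+4261=133500
(x₁, y₁) = (2281249, 133500);  2281249² − 292·133500² = 1 ✓
k=2:  x_2 = 2281249·2281249+292·133500·133500 = 10408194000001,  y_2 = 2281249·133500+133500·2281249 = 609093483000
k=3:  x_3 = 2281249·10408194000001+292·133500·609093483000 = 47487364308614281249,  y_3 = 2281249·609093483000+133500·10408194000001 = 2778987798000400500
k=4:  x_4 = 2281249·47487364308614281249+292·133500·2778987798000400500 = 216661004683313632776000001,  y_4 = 2281249·2778987798000400500+133500·47487364308614281249 = 12679126270400622186966000
k=5:  x_5 = 2281249·216661004683313632776000001+292·133500·12679126270400622186966000 = 988515400545561595548925838281249,  y_5 = 2281249·12679126270400622186966000+133500·216661004683313632776000001 = 57848488250447518938990000667500

2281249 133500
10408194000001 609093483000
47487364308614281249 2778987798000400500
216661004683313632776000001 12679126270400622186966000
988515400545561595548925838281249 57848488250447518938990000667500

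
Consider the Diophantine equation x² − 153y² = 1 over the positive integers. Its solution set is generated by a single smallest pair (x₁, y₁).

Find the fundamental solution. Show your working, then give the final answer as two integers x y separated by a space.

2177 176

d=153: √d = [12; 2,1,2,2,2,1,2,24] (ℓ=8, even), read p_7/q_7
step 0: (12, 1)  from 12·(1,0) + (0,1)
…
step 3: (99, 8)  from 2·(37,3) + (25,2)
…
step 5: (569, 46)  from 2·(235,19) + (99,8)
step 6: (804, 65)  from 1·(569,46) + (235,19)
step 7: (2177, 176)  from 2·(804,65) + (569,46)
(x₁, y₁) = (2177, 176);  2177² − 153·176² = 1 ✓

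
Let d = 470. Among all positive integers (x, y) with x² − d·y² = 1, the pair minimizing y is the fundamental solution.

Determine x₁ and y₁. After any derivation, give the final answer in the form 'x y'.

1691 78

√470 = [21; 1,2,8,2,1,42, …], period ℓ=6 (even) → k=5
a_0=21:  p_0=21·1+0=21,  q_0=21·0+1=1
…
a_2=2:  p_2=2·22+21=65,  q_2=2·1+1=3
a_3=8:  p_3=8·65+22=542,  q_3=8·3+1=25
a_4=2:  p_4=2·542+65=1149,  q_4=2·25+3=53
a_5=1:  p_5=1·1149+542=1691,  q_5=1·53+25=78
(x₁, y₁) = (1691, 78);  1691² − 470·78² = 1 ✓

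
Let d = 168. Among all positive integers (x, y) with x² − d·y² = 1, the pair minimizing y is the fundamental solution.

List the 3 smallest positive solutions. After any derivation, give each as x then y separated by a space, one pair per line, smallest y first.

13 1
337 26
8749 675

[12; 1,24] for √168; ℓ=2 ⇒ convergent index 1
k=0  a_k=12  p_k/q_k = 12/1
k=1  a_k=1  p_k/q_k = 13/1
→ (13, 1).  Check: 13²=169, 168·1²=168, difference 1.
(13+1√168)^2 = 337 + 26√168
(13+1√168)^3 = 8749 + 675√168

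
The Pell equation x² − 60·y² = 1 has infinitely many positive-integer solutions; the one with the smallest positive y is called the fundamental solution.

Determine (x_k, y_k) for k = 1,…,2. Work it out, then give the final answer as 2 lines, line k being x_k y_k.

d=60: √d = [7; 1,2,1,14] (ℓ=4, even), read p_3/q_3
a_0=7:  p_0=7·1+0=7,  q_0=7·0+1=1
a_1=1:  p_1=1·7+1=8,  q_1=1·1+0=1
a_2=2:  p_2=2·8+7=23,  q_2=2·1+1=3
a_3=1:  p_3=1·23+8=31,  q_3=1·3+1=4
→ (31, 4).  Check: 31²=961, 60·4²=960, difference 1.
(x_2, y_2) = (31·31 + 60·4·4, 31·4 + 4·31) = (1921, 248)

31 4
1921 248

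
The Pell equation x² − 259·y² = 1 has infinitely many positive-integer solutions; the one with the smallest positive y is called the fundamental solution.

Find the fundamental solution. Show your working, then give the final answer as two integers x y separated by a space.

847225 52644

[16; 10,1,2,3,4,3,2,1,10,32] for √259; ℓ=10 ⇒ convergent index 9
i=0: a=16 ⇒ p=16, q=1
…
i=5: a=4 ⇒ p=7403, q=460
i=6: a=3 ⇒ p=23931, q=1487
i=7: a=2 ⇒ p=55265, q=3434
i=8: a=1 ⇒ p=79196, q=4921
i=9: a=10 ⇒ p=847225, q=52644
fundamental: x₁=847225, y₁=52644  (since 717790200625 − 259·2771390736 = 1)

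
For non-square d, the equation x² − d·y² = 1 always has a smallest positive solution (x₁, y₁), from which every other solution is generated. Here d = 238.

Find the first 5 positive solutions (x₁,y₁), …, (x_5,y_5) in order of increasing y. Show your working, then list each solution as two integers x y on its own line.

[15; 2,2,1,14,1,2,2,30] for √238; ℓ=8 ⇒ convergent index 7
a_0=15:  p_0=15·1+0=15,  q_0=15·0+1=1
…
a_2=2:  p_2=2·31+15=77,  q_2=2·2+1=5
…
a_6=2:  p_6=2·1697+1589=4983,  q_6=2·110+103=323
a_7=2:  p_7=2·4983+1697=11663,  q_7=2·323+110=756
→ (11663, 756).  Check: 11663²=136025569, 238·756²=136025568, difference 1.
k=2:  x_2 = 11663·11663+238·756·756 = 272051137,  y_2 = 11663·756+756·11663 = 17634456
k=3:  x_3 = 11663·272051137+238·756·17634456 = 6345864809999,  y_3 = 11663·17634456+756·272051137 = 411341319900
k=4:  x_4 = 11663·6345864809999+238·756·411341319900 = 148023642285985537,  y_4 = 11663·411341319900+756·6345864809999 = 9594947610352944
k=5:  x_5 = 11663·148023642285985537+238·756·9594947610352944 = 3452799473617033826063,  y_5 = 11663·9594947610352944+756·148023642285985537 = 223811747547751451844

11663 756
272051137 17634456
6345864809999 411341319900
148023642285985537 9594947610352944
3452799473617033826063 223811747547751451844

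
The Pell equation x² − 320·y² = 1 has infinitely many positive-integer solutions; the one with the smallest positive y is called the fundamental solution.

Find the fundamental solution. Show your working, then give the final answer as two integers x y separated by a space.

161 9

[17; 1,7,1,34] for √320; ℓ=4 ⇒ convergent index 3
step 0: (17, 1)  from 17·(1,0) + (0,1)
step 1: (18, 1)  from 1·(17,1) + (1,0)
step 2: (143, 8)  from 7·(18,1) + (17,1)
step 3: (161, 9)  from 1·(143,8) + (18,1)
(x₁, y₁) = (161, 9);  161² − 320·9² = 1 ✓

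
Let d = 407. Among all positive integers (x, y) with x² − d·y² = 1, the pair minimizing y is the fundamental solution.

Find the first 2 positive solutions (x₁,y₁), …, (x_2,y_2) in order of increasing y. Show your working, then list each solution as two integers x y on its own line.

√407 → a₀=20, period (5,1,2,1,5,40); ℓ=6 even so k=5
a_0=20:  p_0=20·1+0=20,  q_0=20·0+1=1
…
a_3=2:  p_3=2·121+101=343,  q_3=2·6+5=17
a_4=1:  p_4=1·343+121=464,  q_4=1·17+6=23
a_5=5:  p_5=5·464+343=2663,  q_5=5·23+17=132
→ (2663, 132).  Check: 2663²=7091569, 407·132²=7091568, difference 1.
(2663+132√407)^2 = 14183137 + 703032√407

2663 132
14183137 703032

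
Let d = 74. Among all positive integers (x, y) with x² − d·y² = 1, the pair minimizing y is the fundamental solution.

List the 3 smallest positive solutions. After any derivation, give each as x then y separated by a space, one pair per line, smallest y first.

3699 430
27365201 3181140
202447753299 23534073290

√74 → a₀=8, period (1,1,1,1,16); ℓ=5 odd so k=9
i=0: a=8 ⇒ p=8, q=1
…
i=3: a=1 ⇒ p=26, q=3
i=4: a=1 ⇒ p=43, q=5
…
i=7: a=1 ⇒ p=1471, q=171
i=8: a=1 ⇒ p=2228, q=259
i=9: a=1 ⇒ p=3699, q=430
→ (3699, 430).  Check: 3699²=13682601, 74·430²=13682600, difference 1.
k=2:  x_2 = 3699·3699+74·430·430 = 27365201,  y_2 = 3699·430+430·3699 = 3181140
k=3:  x_3 = 3699·27365201+74·430·3181140 = 202447753299,  y_3 = 3699·3181140+430·27365201 = 23534073290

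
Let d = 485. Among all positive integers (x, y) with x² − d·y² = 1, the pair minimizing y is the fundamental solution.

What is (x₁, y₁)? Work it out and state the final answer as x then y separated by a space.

√485 → a₀=22, period (44); ℓ=1 odd so k=1
a_0=22:  p_0=22·1+0=22,  q_0=22·0+1=1
a_1=44:  p_1=44·22+1=969,  q_1=44·1+0=44
(x₁, y₁) = (969, 44);  969² − 485·44² = 1 ✓

969 44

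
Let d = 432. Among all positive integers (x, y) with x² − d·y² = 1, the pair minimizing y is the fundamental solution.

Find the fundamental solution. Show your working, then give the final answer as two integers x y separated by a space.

1351 65

[20; 1,3,1,1,1,3,1,40] for √432; ℓ=8 ⇒ convergent index 7
i=0: a=20 ⇒ p=20, q=1
i=1: a=1 ⇒ p=21, q=1
i=2: a=3 ⇒ p=83, q=4
i=3: a=1 ⇒ p=104, q=5
i=4: a=1 ⇒ p=187, q=9
i=5: a=1 ⇒ p=291, q=14
i=6: a=3 ⇒ p=1060, q=51
i=7: a=1 ⇒ p=1351, q=65
→ (1351, 65).  Check: 1351²=1825201, 432·65²=1825200, difference 1.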